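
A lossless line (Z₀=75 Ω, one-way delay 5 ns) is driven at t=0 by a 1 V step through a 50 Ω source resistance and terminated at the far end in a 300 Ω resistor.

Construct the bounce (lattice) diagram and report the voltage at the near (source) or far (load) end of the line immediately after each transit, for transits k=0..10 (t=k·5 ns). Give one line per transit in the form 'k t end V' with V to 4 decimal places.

0 0 source 0.6000
1 5 load 0.9600
2 10 source 0.8880
3 15 load 0.8448
4 20 source 0.8534
5 25 load 0.8586
6 30 source 0.8576
7 35 load 0.8570
8 40 source 0.8571
9 45 load 0.8572
10 50 source 0.8571

Γ_L=0.600000, Γ_S=-0.200000; launch V₁=1·75/125=0.600000
k=0 src: V=0.6000
k=1 load: inc=0.600000, refl=0.600000·0.600000=0.3600; V=0.000000+0.600000+0.360000=0.9600
k=2 src: inc=0.360000, refl=0.360000·-0.200000=-0.0720; V=0.600000+0.360000+-0.072000=0.8880
k=3 load: inc=-0.072000, refl=-0.072000·0.600000=-0.0432; V=0.960000+-0.072000+-0.043200=0.8448
k=4 src: inc=-0.043200, refl=-0.043200·-0.200000=0.0086; V=0.888000+-0.043200+0.008640=0.8534
k=5 load: inc=0.008640, refl=0.008640·0.600000=0.0052; V=0.844800+0.008640+0.005184=0.8586
k=6 src: inc=0.005184, refl=0.005184·-0.200000=-0.0010; V=0.853440+0.005184+-0.001037=0.8576
k=7 load: inc=-0.001037, refl=-0.001037·0.600000=-0.0006; V=0.858624+-0.001037+-0.000622=0.8570
k=8 src: inc=-0.000622, refl=-0.000622·-0.200000=0.0001; V=0.857587+-0.000622+0.000124=0.8571
k=9 load: inc=0.000124, refl=0.000124·0.600000=0.0001; V=0.856965+0.000124+0.000075=0.8572
k=10 src: inc=0.000075, refl=0.000075·-0.200000=-0.0000; V=0.857090+0.000075+-0.000015=0.8571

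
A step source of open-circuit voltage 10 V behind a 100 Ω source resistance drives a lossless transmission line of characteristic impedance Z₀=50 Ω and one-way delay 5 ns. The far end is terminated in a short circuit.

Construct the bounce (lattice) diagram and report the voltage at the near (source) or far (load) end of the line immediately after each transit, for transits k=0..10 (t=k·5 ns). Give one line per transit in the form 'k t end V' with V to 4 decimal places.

0 0 source 3.3333
1 5 load 0.0000
2 10 source -1.1111
3 15 load 0.0000
4 20 source 0.3704
5 25 load 0.0000
6 30 source -0.1235
7 35 load 0.0000
8 40 source 0.0412
9 45 load 0.0000
10 50 source -0.0137

Γ_L=-1.000000, Γ_S=0.333333; launch V₁=10·50/150=3.333333
k=0 src: V=3.3333
k=1 load: inc=3.333333, refl=3.333333·-1.000000=-3.3333; V=0.000000+3.333333+-3.333333=0.0000
k=2 src: inc=-3.333333, refl=-3.333333·0.333333=-1.1111; V=3.333333+-3.333333+-1.111111=-1.1111
k=3 load: inc=-1.111111, refl=-1.111111·-1.000000=1.1111; V=0.000000+-1.111111+1.111111=0.0000
k=4 src: inc=1.111111, refl=1.111111·0.333333=0.3704; V=-1.111111+1.111111+0.370370=0.3704
k=5 load: inc=0.370370, refl=0.370370·-1.000000=-0.3704; V=0.000000+0.370370+-0.370370=0.0000
k=6 src: inc=-0.370370, refl=-0.370370·0.333333=-0.1235; V=0.370370+-0.370370+-0.123457=-0.1235
k=7 load: inc=-0.123457, refl=-0.123457·-1.000000=0.1235; V=0.000000+-0.123457+0.123457=0.0000
k=8 src: inc=0.123457, refl=0.123457·0.333333=0.0412; V=-0.123457+0.123457+0.041152=0.0412
k=9 load: inc=0.041152, refl=0.041152·-1.000000=-0.0412; V=0.000000+0.041152+-0.041152=0.0000
k=10 src: inc=-0.041152, refl=-0.041152·0.333333=-0.0137; V=0.041152+-0.041152+-0.013717=-0.0137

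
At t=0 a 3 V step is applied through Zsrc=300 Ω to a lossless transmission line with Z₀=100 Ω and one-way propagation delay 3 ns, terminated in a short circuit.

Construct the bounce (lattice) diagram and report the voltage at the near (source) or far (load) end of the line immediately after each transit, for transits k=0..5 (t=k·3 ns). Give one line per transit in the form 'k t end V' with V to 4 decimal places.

Γ_L=-1.000000, Γ_S=0.500000; launch V₁=3·100/400=0.750000
k=0 src: V=0.7500
k=1 load: inc=0.750000, refl=0.750000·-1.000000=-0.7500; V=0.000000+0.750000+-0.750000=0.0000
k=2 src: inc=-0.750000, refl=-0.750000·0.500000=-0.3750; V=0.750000+-0.750000+-0.375000=-0.3750
k=3 load: inc=-0.375000, refl=-0.375000·-1.000000=0.3750; V=0.000000+-0.375000+0.375000=0.0000
k=4 src: inc=0.375000, refl=0.375000·0.500000=0.1875; V=-0.375000+0.375000+0.187500=0.1875
k=5 load: inc=0.187500, refl=0.187500·-1.000000=-0.1875; V=0.000000+0.187500+-0.187500=0.0000

0 0 source 0.7500
1 3 load 0.0000
2 6 source -0.3750
3 9 load 0.0000
4 12 source 0.1875
5 15 load 0.0000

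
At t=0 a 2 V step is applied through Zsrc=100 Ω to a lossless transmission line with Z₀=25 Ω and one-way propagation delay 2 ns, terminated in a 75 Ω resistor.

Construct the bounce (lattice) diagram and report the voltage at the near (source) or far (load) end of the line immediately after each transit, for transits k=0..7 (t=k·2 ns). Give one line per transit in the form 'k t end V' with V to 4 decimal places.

0 0 source 0.4000
1 2 load 0.6000
2 4 source 0.7200
3 6 load 0.7800
4 8 source 0.8160
5 10 load 0.8340
6 12 source 0.8448
7 14 load 0.8502

Γ_L=0.500000, Γ_S=0.600000; launch V₁=2·25/125=0.400000
k=0 src: V=0.4000
k=1 load: inc=0.400000, refl=0.400000·0.500000=0.2000; V=0.000000+0.400000+0.200000=0.6000
k=2 src: inc=0.200000, refl=0.200000·0.600000=0.1200; V=0.400000+0.200000+0.120000=0.7200
k=3 load: inc=0.120000, refl=0.120000·0.500000=0.0600; V=0.600000+0.120000+0.060000=0.7800
k=4 src: inc=0.060000, refl=0.060000·0.600000=0.0360; V=0.720000+0.060000+0.036000=0.8160
k=5 load: inc=0.036000, refl=0.036000·0.500000=0.0180; V=0.780000+0.036000+0.018000=0.8340
k=6 src: inc=0.018000, refl=0.018000·0.600000=0.0108; V=0.816000+0.018000+0.010800=0.8448
k=7 load: inc=0.010800, refl=0.010800·0.500000=0.0054; V=0.834000+0.010800+0.005400=0.8502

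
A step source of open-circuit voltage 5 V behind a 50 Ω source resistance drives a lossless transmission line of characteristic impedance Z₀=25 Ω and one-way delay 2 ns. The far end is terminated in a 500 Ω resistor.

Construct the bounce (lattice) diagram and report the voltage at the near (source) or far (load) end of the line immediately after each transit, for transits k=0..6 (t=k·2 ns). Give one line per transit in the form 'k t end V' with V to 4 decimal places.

0 0 source 1.6667
1 2 load 3.1746
2 4 source 3.6772
3 6 load 4.1320
4 8 source 4.2836
5 10 load 4.4208
6 12 source 4.4665

Γ_L=0.904762, Γ_S=0.333333; launch V₁=5·25/75=1.666667
k=0 src: V=1.6667
k=1 load: inc=1.666667, refl=1.666667·0.904762=1.5079; V=0.000000+1.666667+1.507937=3.1746
k=2 src: inc=1.507937, refl=1.507937·0.333333=0.5026; V=1.666667+1.507937+0.502646=3.6772
k=3 load: inc=0.502646, refl=0.502646·0.904762=0.4548; V=3.174603+0.502646+0.454775=4.1320
k=4 src: inc=0.454775, refl=0.454775·0.333333=0.1516; V=3.677249+0.454775+0.151592=4.2836
k=5 load: inc=0.151592, refl=0.151592·0.904762=0.1372; V=4.132023+0.151592+0.137154=4.4208
k=6 src: inc=0.137154, refl=0.137154·0.333333=0.0457; V=4.283615+0.137154+0.045718=4.4665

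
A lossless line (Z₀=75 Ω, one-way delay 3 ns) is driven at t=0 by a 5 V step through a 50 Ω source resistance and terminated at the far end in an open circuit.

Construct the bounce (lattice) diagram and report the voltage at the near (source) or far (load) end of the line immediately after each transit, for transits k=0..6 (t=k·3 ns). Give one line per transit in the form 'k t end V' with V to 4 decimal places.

Γ_L=1.000000, Γ_S=-0.200000; launch V₁=5·75/125=3.000000
k=0 src: V=3.0000
k=1 load: inc=3.000000, refl=3.000000·1.000000=3.0000; V=0.000000+3.000000+3.000000=6.0000
k=2 src: inc=3.000000, refl=3.000000·-0.200000=-0.6000; V=3.000000+3.000000+-0.600000=5.4000
k=3 load: inc=-0.600000, refl=-0.600000·1.000000=-0.6000; V=6.000000+-0.600000+-0.600000=4.8000
k=4 src: inc=-0.600000, refl=-0.600000·-0.200000=0.1200; V=5.400000+-0.600000+0.120000=4.9200
k=5 load: inc=0.120000, refl=0.120000·1.000000=0.1200; V=4.800000+0.120000+0.120000=5.0400
k=6 src: inc=0.120000, refl=0.120000·-0.200000=-0.0240; V=4.920000+0.120000+-0.024000=5.0160

0 0 source 3.0000
1 3 load 6.0000
2 6 source 5.4000
3 9 load 4.8000
4 12 source 4.9200
5 15 load 5.0400
6 18 source 5.0160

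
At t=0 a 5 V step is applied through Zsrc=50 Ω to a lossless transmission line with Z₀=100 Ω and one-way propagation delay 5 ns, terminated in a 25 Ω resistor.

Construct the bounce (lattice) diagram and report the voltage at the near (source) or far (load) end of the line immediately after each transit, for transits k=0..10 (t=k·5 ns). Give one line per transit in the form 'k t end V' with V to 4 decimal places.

Γ_L=-0.600000, Γ_S=-0.333333; launch V₁=5·100/150=3.333333
k=0 src: V=3.3333
k=1 load: inc=3.333333, refl=3.333333·-0.600000=-2.0000; V=0.000000+3.333333+-2.000000=1.3333
k=2 src: inc=-2.000000, refl=-2.000000·-0.333333=0.6667; V=3.333333+-2.000000+0.666667=2.0000
k=3 load: inc=0.666667, refl=0.666667·-0.600000=-0.4000; V=1.333333+0.666667+-0.400000=1.6000
k=4 src: inc=-0.400000, refl=-0.400000·-0.333333=0.1333; V=2.000000+-0.400000+0.133333=1.7333
k=5 load: inc=0.133333, refl=0.133333·-0.600000=-0.0800; V=1.600000+0.133333+-0.080000=1.6533
k=6 src: inc=-0.080000, refl=-0.080000·-0.333333=0.0267; V=1.733333+-0.080000+0.026667=1.6800
k=7 load: inc=0.026667, refl=0.026667·-0.600000=-0.0160; V=1.653333+0.026667+-0.016000=1.6640
k=8 src: inc=-0.016000, refl=-0.016000·-0.333333=0.0053; V=1.680000+-0.016000+0.005333=1.6693
k=9 load: inc=0.005333, refl=0.005333·-0.600000=-0.0032; V=1.664000+0.005333+-0.003200=1.6661
k=10 src: inc=-0.003200, refl=-0.003200·-0.333333=0.0011; V=1.669333+-0.003200+0.001067=1.6672

0 0 source 3.3333
1 5 load 1.3333
2 10 source 2.0000
3 15 load 1.6000
4 20 source 1.7333
5 25 load 1.6533
6 30 source 1.6800
7 35 load 1.6640
8 40 source 1.6693
9 45 load 1.6661
10 50 source 1.6672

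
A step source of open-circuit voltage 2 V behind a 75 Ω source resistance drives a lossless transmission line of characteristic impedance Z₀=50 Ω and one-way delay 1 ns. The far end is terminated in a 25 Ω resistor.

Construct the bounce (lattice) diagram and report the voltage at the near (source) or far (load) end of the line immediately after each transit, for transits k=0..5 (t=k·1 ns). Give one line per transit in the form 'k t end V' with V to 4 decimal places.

0 0 source 0.8000
1 1 load 0.5333
2 2 source 0.4800
3 3 load 0.4978
4 4 source 0.5013
5 5 load 0.5001

Γ_L=-0.333333, Γ_S=0.200000; launch V₁=2·50/125=0.800000
k=0 src: V=0.8000
k=1 load: inc=0.800000, refl=0.800000·-0.333333=-0.2667; V=0.000000+0.800000+-0.266667=0.5333
k=2 src: inc=-0.266667, refl=-0.266667·0.200000=-0.0533; V=0.800000+-0.266667+-0.053333=0.4800
k=3 load: inc=-0.053333, refl=-0.053333·-0.333333=0.0178; V=0.533333+-0.053333+0.017778=0.4978
k=4 src: inc=0.017778, refl=0.017778·0.200000=0.0036; V=0.480000+0.017778+0.003556=0.5013
k=5 load: inc=0.003556, refl=0.003556·-0.333333=-0.0012; V=0.497778+0.003556+-0.001185=0.5001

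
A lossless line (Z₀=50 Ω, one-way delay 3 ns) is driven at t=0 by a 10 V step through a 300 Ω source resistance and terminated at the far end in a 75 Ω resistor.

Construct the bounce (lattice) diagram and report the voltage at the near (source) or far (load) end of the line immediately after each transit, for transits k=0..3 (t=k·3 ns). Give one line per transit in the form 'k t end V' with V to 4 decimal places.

0 0 source 1.4286
1 3 load 1.7143
2 6 source 1.9184
3 9 load 1.9592

Γ_L=0.200000, Γ_S=0.714286; launch V₁=10·50/350=1.428571
k=0 src: V=1.4286
k=1 load: inc=1.428571, refl=1.428571·0.200000=0.2857; V=0.000000+1.428571+0.285714=1.7143
k=2 src: inc=0.285714, refl=0.285714·0.714286=0.2041; V=1.428571+0.285714+0.204082=1.9184
k=3 load: inc=0.204082, refl=0.204082·0.200000=0.0408; V=1.714286+0.204082+0.040816=1.9592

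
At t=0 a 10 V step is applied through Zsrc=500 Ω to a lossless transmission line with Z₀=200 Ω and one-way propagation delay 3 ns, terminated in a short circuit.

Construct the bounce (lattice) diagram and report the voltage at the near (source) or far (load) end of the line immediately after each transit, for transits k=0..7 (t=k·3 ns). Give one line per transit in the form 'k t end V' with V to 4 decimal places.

0 0 source 2.8571
1 3 load 0.0000
2 6 source -1.2245
3 9 load 0.0000
4 12 source 0.5248
5 15 load 0.0000
6 18 source -0.2249
7 21 load 0.0000

Γ_L=-1.000000, Γ_S=0.428571; launch V₁=10·200/700=2.857143
k=0 src: V=2.8571
k=1 load: inc=2.857143, refl=2.857143·-1.000000=-2.8571; V=0.000000+2.857143+-2.857143=0.0000
k=2 src: inc=-2.857143, refl=-2.857143·0.428571=-1.2245; V=2.857143+-2.857143+-1.224490=-1.2245
k=3 load: inc=-1.224490, refl=-1.224490·-1.000000=1.2245; V=0.000000+-1.224490+1.224490=0.0000
k=4 src: inc=1.224490, refl=1.224490·0.428571=0.5248; V=-1.224490+1.224490+0.524781=0.5248
k=5 load: inc=0.524781, refl=0.524781·-1.000000=-0.5248; V=0.000000+0.524781+-0.524781=0.0000
k=6 src: inc=-0.524781, refl=-0.524781·0.428571=-0.2249; V=0.524781+-0.524781+-0.224906=-0.2249
k=7 load: inc=-0.224906, refl=-0.224906·-1.000000=0.2249; V=0.000000+-0.224906+0.224906=0.0000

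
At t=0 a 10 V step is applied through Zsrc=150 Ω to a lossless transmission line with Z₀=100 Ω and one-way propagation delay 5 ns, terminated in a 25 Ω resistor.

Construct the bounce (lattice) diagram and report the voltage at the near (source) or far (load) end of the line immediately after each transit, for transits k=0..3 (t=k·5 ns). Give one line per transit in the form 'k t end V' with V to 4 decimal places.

Γ_L=-0.600000, Γ_S=0.200000; launch V₁=10·100/250=4.000000
k=0 src: V=4.0000
k=1 load: inc=4.000000, refl=4.000000·-0.600000=-2.4000; V=0.000000+4.000000+-2.400000=1.6000
k=2 src: inc=-2.400000, refl=-2.400000·0.200000=-0.4800; V=4.000000+-2.400000+-0.480000=1.1200
k=3 load: inc=-0.480000, refl=-0.480000·-0.600000=0.2880; V=1.600000+-0.480000+0.288000=1.4080

0 0 source 4.0000
1 5 load 1.6000
2 10 source 1.1200
3 15 load 1.4080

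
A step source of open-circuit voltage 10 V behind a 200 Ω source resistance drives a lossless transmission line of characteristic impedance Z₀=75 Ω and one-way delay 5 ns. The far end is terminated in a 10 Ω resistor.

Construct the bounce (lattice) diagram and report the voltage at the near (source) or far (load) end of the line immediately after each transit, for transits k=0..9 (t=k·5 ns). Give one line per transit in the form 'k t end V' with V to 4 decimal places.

0 0 source 2.7273
1 5 load 0.6417
2 10 source -0.3063
3 15 load 0.4187
4 20 source 0.7482
5 25 load 0.4962
6 30 source 0.3817
7 35 load 0.4692
8 40 source 0.5091
9 45 load 0.4786

Γ_L=-0.764706, Γ_S=0.454545; launch V₁=10·75/275=2.727273
k=0 src: V=2.7273
k=1 load: inc=2.727273, refl=2.727273·-0.764706=-2.0856; V=0.000000+2.727273+-2.085561=0.6417
k=2 src: inc=-2.085561, refl=-2.085561·0.454545=-0.9480; V=2.727273+-2.085561+-0.947982=-0.3063
k=3 load: inc=-0.947982, refl=-0.947982·-0.764706=0.7249; V=0.641711+-0.947982+0.724928=0.4187
k=4 src: inc=0.724928, refl=0.724928·0.454545=0.3295; V=-0.306271+0.724928+0.329513=0.7482
k=5 load: inc=0.329513, refl=0.329513·-0.764706=-0.2520; V=0.418657+0.329513+-0.251980=0.4962
k=6 src: inc=-0.251980, refl=-0.251980·0.454545=-0.1145; V=0.748169+-0.251980+-0.114536=0.3817
k=7 load: inc=-0.114536, refl=-0.114536·-0.764706=0.0876; V=0.496189+-0.114536+0.087587=0.4692
k=8 src: inc=0.087587, refl=0.087587·0.454545=0.0398; V=0.381652+0.087587+0.039812=0.5091
k=9 load: inc=0.039812, refl=0.039812·-0.764706=-0.0304; V=0.469239+0.039812+-0.030445=0.4786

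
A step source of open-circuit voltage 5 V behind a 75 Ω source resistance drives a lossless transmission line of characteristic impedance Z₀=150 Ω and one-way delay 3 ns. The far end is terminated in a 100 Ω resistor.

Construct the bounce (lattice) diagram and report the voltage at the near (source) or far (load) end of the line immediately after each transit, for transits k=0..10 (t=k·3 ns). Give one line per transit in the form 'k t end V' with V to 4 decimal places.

0 0 source 3.3333
1 3 load 2.6667
2 6 source 2.8889
3 9 load 2.8444
4 12 source 2.8593
5 15 load 2.8563
6 18 source 2.8573
7 21 load 2.8571
8 24 source 2.8572
9 27 load 2.8571
10 30 source 2.8571

Γ_L=-0.200000, Γ_S=-0.333333; launch V₁=5·150/225=3.333333
k=0 src: V=3.3333
k=1 load: inc=3.333333, refl=3.333333·-0.200000=-0.6667; V=0.000000+3.333333+-0.666667=2.6667
k=2 src: inc=-0.666667, refl=-0.666667·-0.333333=0.2222; V=3.333333+-0.666667+0.222222=2.8889
k=3 load: inc=0.222222, refl=0.222222·-0.200000=-0.0444; V=2.666667+0.222222+-0.044444=2.8444
k=4 src: inc=-0.044444, refl=-0.044444·-0.333333=0.0148; V=2.888889+-0.044444+0.014815=2.8593
k=5 load: inc=0.014815, refl=0.014815·-0.200000=-0.0030; V=2.844444+0.014815+-0.002963=2.8563
k=6 src: inc=-0.002963, refl=-0.002963·-0.333333=0.0010; V=2.859259+-0.002963+0.000988=2.8573
k=7 load: inc=0.000988, refl=0.000988·-0.200000=-0.0002; V=2.856296+0.000988+-0.000198=2.8571
k=8 src: inc=-0.000198, refl=-0.000198·-0.333333=0.0001; V=2.857284+-0.000198+0.000066=2.8572
k=9 load: inc=0.000066, refl=0.000066·-0.200000=-0.0000; V=2.857086+0.000066+-0.000013=2.8571
k=10 src: inc=-0.000013, refl=-0.000013·-0.333333=0.0000; V=2.857152+-0.000013+0.000004=2.8571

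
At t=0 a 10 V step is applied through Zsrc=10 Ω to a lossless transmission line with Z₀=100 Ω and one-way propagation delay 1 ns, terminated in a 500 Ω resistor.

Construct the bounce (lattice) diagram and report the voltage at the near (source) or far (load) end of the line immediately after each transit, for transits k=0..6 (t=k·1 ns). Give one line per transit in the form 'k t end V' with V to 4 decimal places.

Γ_L=0.666667, Γ_S=-0.818182; launch V₁=10·100/110=9.090909
k=0 src: V=9.0909
k=1 load: inc=9.090909, refl=9.090909·0.666667=6.0606; V=0.000000+9.090909+6.060606=15.1515
k=2 src: inc=6.060606, refl=6.060606·-0.818182=-4.9587; V=9.090909+6.060606+-4.958678=10.1928
k=3 load: inc=-4.958678, refl=-4.958678·0.666667=-3.3058; V=15.151515+-4.958678+-3.305785=6.8871
k=4 src: inc=-3.305785, refl=-3.305785·-0.818182=2.7047; V=10.192837+-3.305785+2.704733=9.5918
k=5 load: inc=2.704733, refl=2.704733·0.666667=1.8032; V=6.887052+2.704733+1.803156=11.3949
k=6 src: inc=1.803156, refl=1.803156·-0.818182=-1.4753; V=9.591786+1.803156+-1.475309=9.9196

0 0 source 9.0909
1 1 load 15.1515
2 2 source 10.1928
3 3 load 6.8871
4 4 source 9.5918
5 5 load 11.3949
6 6 source 9.9196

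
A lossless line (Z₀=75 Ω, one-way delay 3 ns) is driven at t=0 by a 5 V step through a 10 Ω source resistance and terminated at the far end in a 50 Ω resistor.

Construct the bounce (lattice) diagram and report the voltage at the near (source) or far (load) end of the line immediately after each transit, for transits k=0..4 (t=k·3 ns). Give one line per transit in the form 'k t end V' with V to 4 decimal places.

0 0 source 4.4118
1 3 load 3.5294
2 6 source 4.2042
3 9 load 4.0692
4 12 source 4.1724

Γ_L=-0.200000, Γ_S=-0.764706; launch V₁=5·75/85=4.411765
k=0 src: V=4.4118
k=1 load: inc=4.411765, refl=4.411765·-0.200000=-0.8824; V=0.000000+4.411765+-0.882353=3.5294
k=2 src: inc=-0.882353, refl=-0.882353·-0.764706=0.6747; V=4.411765+-0.882353+0.674740=4.2042
k=3 load: inc=0.674740, refl=0.674740·-0.200000=-0.1349; V=3.529412+0.674740+-0.134948=4.0692
k=4 src: inc=-0.134948, refl=-0.134948·-0.764706=0.1032; V=4.204152+-0.134948+0.103196=4.1724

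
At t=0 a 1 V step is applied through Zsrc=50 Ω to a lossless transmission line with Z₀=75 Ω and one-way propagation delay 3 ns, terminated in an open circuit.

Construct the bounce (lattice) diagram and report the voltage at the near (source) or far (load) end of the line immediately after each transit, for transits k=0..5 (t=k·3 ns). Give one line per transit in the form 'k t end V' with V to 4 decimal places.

Γ_L=1.000000, Γ_S=-0.200000; launch V₁=1·75/125=0.600000
k=0 src: V=0.6000
k=1 load: inc=0.600000, refl=0.600000·1.000000=0.6000; V=0.000000+0.600000+0.600000=1.2000
k=2 src: inc=0.600000, refl=0.600000·-0.200000=-0.1200; V=0.600000+0.600000+-0.120000=1.0800
k=3 load: inc=-0.120000, refl=-0.120000·1.000000=-0.1200; V=1.200000+-0.120000+-0.120000=0.9600
k=4 src: inc=-0.120000, refl=-0.120000·-0.200000=0.0240; V=1.080000+-0.120000+0.024000=0.9840
k=5 load: inc=0.024000, refl=0.024000·1.000000=0.0240; V=0.960000+0.024000+0.024000=1.0080

0 0 source 0.6000
1 3 load 1.2000
2 6 source 1.0800
3 9 load 0.9600
4 12 source 0.9840
5 15 load 1.0080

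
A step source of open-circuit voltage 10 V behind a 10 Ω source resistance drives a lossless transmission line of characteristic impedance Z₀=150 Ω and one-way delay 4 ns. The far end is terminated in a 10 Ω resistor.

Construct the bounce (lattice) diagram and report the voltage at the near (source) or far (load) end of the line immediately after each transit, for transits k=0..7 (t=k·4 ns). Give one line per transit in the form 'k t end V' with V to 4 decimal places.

0 0 source 9.3750
1 4 load 1.1719
2 8 source 8.3496
3 12 load 2.0691
4 16 source 7.5645
5 20 load 2.7560
6 24 source 6.9635
7 28 load 3.2820

Γ_L=-0.875000, Γ_S=-0.875000; launch V₁=10·150/160=9.375000
k=0 src: V=9.3750
k=1 load: inc=9.375000, refl=9.375000·-0.875000=-8.2031; V=0.000000+9.375000+-8.203125=1.1719
k=2 src: inc=-8.203125, refl=-8.203125·-0.875000=7.1777; V=9.375000+-8.203125+7.177734=8.3496
k=3 load: inc=7.177734, refl=7.177734·-0.875000=-6.2805; V=1.171875+7.177734+-6.280518=2.0691
k=4 src: inc=-6.280518, refl=-6.280518·-0.875000=5.4955; V=8.349609+-6.280518+5.495453=7.5645
k=5 load: inc=5.495453, refl=5.495453·-0.875000=-4.8085; V=2.069092+5.495453+-4.808521=2.7560
k=6 src: inc=-4.808521, refl=-4.808521·-0.875000=4.2075; V=7.564545+-4.808521+4.207456=6.9635
k=7 load: inc=4.207456, refl=4.207456·-0.875000=-3.6815; V=2.756023+4.207456+-3.681524=3.2820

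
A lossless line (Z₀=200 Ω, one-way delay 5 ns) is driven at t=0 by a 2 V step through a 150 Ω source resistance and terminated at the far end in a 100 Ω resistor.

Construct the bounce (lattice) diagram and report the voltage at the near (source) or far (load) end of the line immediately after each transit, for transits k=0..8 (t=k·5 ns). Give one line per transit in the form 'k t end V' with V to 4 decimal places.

0 0 source 1.1429
1 5 load 0.7619
2 10 source 0.8163
3 15 load 0.7982
4 20 source 0.8008
5 25 load 0.7999
6 30 source 0.8000
7 35 load 0.8000
8 40 source 0.8000

Γ_L=-0.333333, Γ_S=-0.142857; launch V₁=2·200/350=1.142857
k=0 src: V=1.1429
k=1 load: inc=1.142857, refl=1.142857·-0.333333=-0.3810; V=0.000000+1.142857+-0.380952=0.7619
k=2 src: inc=-0.380952, refl=-0.380952·-0.142857=0.0544; V=1.142857+-0.380952+0.054422=0.8163
k=3 load: inc=0.054422, refl=0.054422·-0.333333=-0.0181; V=0.761905+0.054422+-0.018141=0.7982
k=4 src: inc=-0.018141, refl=-0.018141·-0.142857=0.0026; V=0.816327+-0.018141+0.002592=0.8008
k=5 load: inc=0.002592, refl=0.002592·-0.333333=-0.0009; V=0.798186+0.002592+-0.000864=0.7999
k=6 src: inc=-0.000864, refl=-0.000864·-0.142857=0.0001; V=0.800777+-0.000864+0.000123=0.8000
k=7 load: inc=0.000123, refl=0.000123·-0.333333=-0.0000; V=0.799914+0.000123+-0.000041=0.8000
k=8 src: inc=-0.000041, refl=-0.000041·-0.142857=0.0000; V=0.800037+-0.000041+0.000006=0.8000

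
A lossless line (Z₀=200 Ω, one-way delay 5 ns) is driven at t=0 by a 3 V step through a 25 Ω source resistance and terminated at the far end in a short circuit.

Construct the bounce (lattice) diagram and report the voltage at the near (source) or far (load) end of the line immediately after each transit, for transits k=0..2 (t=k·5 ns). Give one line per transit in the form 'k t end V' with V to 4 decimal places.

0 0 source 2.6667
1 5 load 0.0000
2 10 source 2.0741

Γ_L=-1.000000, Γ_S=-0.777778; launch V₁=3·200/225=2.666667
k=0 src: V=2.6667
k=1 load: inc=2.666667, refl=2.666667·-1.000000=-2.6667; V=0.000000+2.666667+-2.666667=0.0000
k=2 src: inc=-2.666667, refl=-2.666667·-0.777778=2.0741; V=2.666667+-2.666667+2.074074=2.0741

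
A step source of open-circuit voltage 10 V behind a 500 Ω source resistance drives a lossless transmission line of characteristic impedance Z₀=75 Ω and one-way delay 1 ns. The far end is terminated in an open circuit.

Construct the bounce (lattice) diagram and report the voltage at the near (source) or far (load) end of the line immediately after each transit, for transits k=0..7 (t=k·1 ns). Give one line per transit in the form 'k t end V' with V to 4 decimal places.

0 0 source 1.3043
1 1 load 2.6087
2 2 source 3.5728
3 3 load 4.5369
4 4 source 5.2494
5 5 load 5.9620
6 6 source 6.4887
7 7 load 7.0154

Γ_L=1.000000, Γ_S=0.739130; launch V₁=10·75/575=1.304348
k=0 src: V=1.3043
k=1 load: inc=1.304348, refl=1.304348·1.000000=1.3043; V=0.000000+1.304348+1.304348=2.6087
k=2 src: inc=1.304348, refl=1.304348·0.739130=0.9641; V=1.304348+1.304348+0.964083=3.5728
k=3 load: inc=0.964083, refl=0.964083·1.000000=0.9641; V=2.608696+0.964083+0.964083=4.5369
k=4 src: inc=0.964083, refl=0.964083·0.739130=0.7126; V=3.572779+0.964083+0.712583=5.2494
k=5 load: inc=0.712583, refl=0.712583·1.000000=0.7126; V=4.536862+0.712583+0.712583=5.9620
k=6 src: inc=0.712583, refl=0.712583·0.739130=0.5267; V=5.249445+0.712583+0.526692=6.4887
k=7 load: inc=0.526692, refl=0.526692·1.000000=0.5267; V=5.962028+0.526692+0.526692=7.0154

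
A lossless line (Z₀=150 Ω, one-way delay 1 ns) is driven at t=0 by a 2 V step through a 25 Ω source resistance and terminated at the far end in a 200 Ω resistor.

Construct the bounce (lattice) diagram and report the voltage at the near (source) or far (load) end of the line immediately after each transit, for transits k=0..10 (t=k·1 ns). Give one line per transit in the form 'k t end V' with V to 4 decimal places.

Γ_L=0.142857, Γ_S=-0.714286; launch V₁=2·150/175=1.714286
k=0 src: V=1.7143
k=1 load: inc=1.714286, refl=1.714286·0.142857=0.2449; V=0.000000+1.714286+0.244898=1.9592
k=2 src: inc=0.244898, refl=0.244898·-0.714286=-0.1749; V=1.714286+0.244898+-0.174927=1.7843
k=3 load: inc=-0.174927, refl=-0.174927·0.142857=-0.0250; V=1.959184+-0.174927+-0.024990=1.7593
k=4 src: inc=-0.024990, refl=-0.024990·-0.714286=0.0178; V=1.784257+-0.024990+0.017850=1.7771
k=5 load: inc=0.017850, refl=0.017850·0.142857=0.0025; V=1.759267+0.017850+0.002550=1.7797
k=6 src: inc=0.002550, refl=0.002550·-0.714286=-0.0018; V=1.777117+0.002550+-0.001821=1.7778
k=7 load: inc=-0.001821, refl=-0.001821·0.142857=-0.0003; V=1.779667+-0.001821+-0.000260=1.7776
k=8 src: inc=-0.000260, refl=-0.000260·-0.714286=0.0002; V=1.777845+-0.000260+0.000186=1.7778
k=9 load: inc=0.000186, refl=0.000186·0.142857=0.0000; V=1.777585+0.000186+0.000027=1.7778
k=10 src: inc=0.000027, refl=0.000027·-0.714286=-0.0000; V=1.777771+0.000027+-0.000019=1.7778

0 0 source 1.7143
1 1 load 1.9592
2 2 source 1.7843
3 3 load 1.7593
4 4 source 1.7771
5 5 load 1.7797
6 6 source 1.7778
7 7 load 1.7776
8 8 source 1.7778
9 9 load 1.7778
10 10 source 1.7778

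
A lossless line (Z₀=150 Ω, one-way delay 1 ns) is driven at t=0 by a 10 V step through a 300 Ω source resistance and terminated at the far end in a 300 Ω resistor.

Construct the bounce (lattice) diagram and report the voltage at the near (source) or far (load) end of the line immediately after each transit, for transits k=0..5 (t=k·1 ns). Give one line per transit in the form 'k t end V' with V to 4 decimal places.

Γ_L=0.333333, Γ_S=0.333333; launch V₁=10·150/450=3.333333
k=0 src: V=3.3333
k=1 load: inc=3.333333, refl=3.333333·0.333333=1.1111; V=0.000000+3.333333+1.111111=4.4444
k=2 src: inc=1.111111, refl=1.111111·0.333333=0.3704; V=3.333333+1.111111+0.370370=4.8148
k=3 load: inc=0.370370, refl=0.370370·0.333333=0.1235; V=4.444444+0.370370+0.123457=4.9383
k=4 src: inc=0.123457, refl=0.123457·0.333333=0.0412; V=4.814815+0.123457+0.041152=4.9794
k=5 load: inc=0.041152, refl=0.041152·0.333333=0.0137; V=4.938272+0.041152+0.013717=4.9931

0 0 source 3.3333
1 1 load 4.4444
2 2 source 4.8148
3 3 load 4.9383
4 4 source 4.9794
5 5 load 4.9931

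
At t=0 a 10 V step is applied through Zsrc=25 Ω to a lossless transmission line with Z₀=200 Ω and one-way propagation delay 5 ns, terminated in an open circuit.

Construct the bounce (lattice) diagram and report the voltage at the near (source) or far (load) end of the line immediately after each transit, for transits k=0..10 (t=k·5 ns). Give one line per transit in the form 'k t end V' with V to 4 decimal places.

0 0 source 8.8889
1 5 load 17.7778
2 10 source 10.8642
3 15 load 3.9506
4 20 source 9.3278
5 25 load 14.7051
6 30 source 10.5228
7 35 load 6.3405
8 40 source 9.5934
9 45 load 12.8463
10 50 source 10.3163

Γ_L=1.000000, Γ_S=-0.777778; launch V₁=10·200/225=8.888889
k=0 src: V=8.8889
k=1 load: inc=8.888889, refl=8.888889·1.000000=8.8889; V=0.000000+8.888889+8.888889=17.7778
k=2 src: inc=8.888889, refl=8.888889·-0.777778=-6.9136; V=8.888889+8.888889+-6.913580=10.8642
k=3 load: inc=-6.913580, refl=-6.913580·1.000000=-6.9136; V=17.777778+-6.913580+-6.913580=3.9506
k=4 src: inc=-6.913580, refl=-6.913580·-0.777778=5.3772; V=10.864198+-6.913580+5.377229=9.3278
k=5 load: inc=5.377229, refl=5.377229·1.000000=5.3772; V=3.950617+5.377229+5.377229=14.7051
k=6 src: inc=5.377229, refl=5.377229·-0.777778=-4.1823; V=9.327846+5.377229+-4.182289=10.5228
k=7 load: inc=-4.182289, refl=-4.182289·1.000000=-4.1823; V=14.705075+-4.182289+-4.182289=6.3405
k=8 src: inc=-4.182289, refl=-4.182289·-0.777778=3.2529; V=10.522786+-4.182289+3.252892=9.5934
k=9 load: inc=3.252892, refl=3.252892·1.000000=3.2529; V=6.340497+3.252892+3.252892=12.8463
k=10 src: inc=3.252892, refl=3.252892·-0.777778=-2.5300; V=9.593389+3.252892+-2.530027=10.3163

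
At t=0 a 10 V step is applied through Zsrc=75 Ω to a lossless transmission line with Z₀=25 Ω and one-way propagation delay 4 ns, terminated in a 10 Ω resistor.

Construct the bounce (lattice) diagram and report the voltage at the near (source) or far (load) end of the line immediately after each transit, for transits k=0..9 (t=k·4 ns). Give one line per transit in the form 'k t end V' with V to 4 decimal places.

0 0 source 2.5000
1 4 load 1.4286
2 8 source 0.8929
3 12 load 1.1224
4 16 source 1.2372
5 20 load 1.1880
6 24 source 1.1634
7 28 load 1.1740
8 32 source 1.1793
9 36 load 1.1770

Γ_L=-0.428571, Γ_S=0.500000; launch V₁=10·25/100=2.500000
k=0 src: V=2.5000
k=1 load: inc=2.500000, refl=2.500000·-0.428571=-1.0714; V=0.000000+2.500000+-1.071429=1.4286
k=2 src: inc=-1.071429, refl=-1.071429·0.500000=-0.5357; V=2.500000+-1.071429+-0.535714=0.8929
k=3 load: inc=-0.535714, refl=-0.535714·-0.428571=0.2296; V=1.428571+-0.535714+0.229592=1.1224
k=4 src: inc=0.229592, refl=0.229592·0.500000=0.1148; V=0.892857+0.229592+0.114796=1.2372
k=5 load: inc=0.114796, refl=0.114796·-0.428571=-0.0492; V=1.122449+0.114796+-0.049198=1.1880
k=6 src: inc=-0.049198, refl=-0.049198·0.500000=-0.0246; V=1.237245+-0.049198+-0.024599=1.1634
k=7 load: inc=-0.024599, refl=-0.024599·-0.428571=0.0105; V=1.188047+-0.024599+0.010542=1.1740
k=8 src: inc=0.010542, refl=0.010542·0.500000=0.0053; V=1.163448+0.010542+0.005271=1.1793
k=9 load: inc=0.005271, refl=0.005271·-0.428571=-0.0023; V=1.173990+0.005271+-0.002259=1.1770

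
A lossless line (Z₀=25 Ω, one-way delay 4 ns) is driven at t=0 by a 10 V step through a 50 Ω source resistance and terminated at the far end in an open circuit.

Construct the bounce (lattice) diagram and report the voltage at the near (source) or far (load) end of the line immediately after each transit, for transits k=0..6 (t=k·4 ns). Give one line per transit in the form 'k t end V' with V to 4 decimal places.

0 0 source 3.3333
1 4 load 6.6667
2 8 source 7.7778
3 12 load 8.8889
4 16 source 9.2593
5 20 load 9.6296
6 24 source 9.7531

Γ_L=1.000000, Γ_S=0.333333; launch V₁=10·25/75=3.333333
k=0 src: V=3.3333
k=1 load: inc=3.333333, refl=3.333333·1.000000=3.3333; V=0.000000+3.333333+3.333333=6.6667
k=2 src: inc=3.333333, refl=3.333333·0.333333=1.1111; V=3.333333+3.333333+1.111111=7.7778
k=3 load: inc=1.111111, refl=1.111111·1.000000=1.1111; V=6.666667+1.111111+1.111111=8.8889
k=4 src: inc=1.111111, refl=1.111111·0.333333=0.3704; V=7.777778+1.111111+0.370370=9.2593
k=5 load: inc=0.370370, refl=0.370370·1.000000=0.3704; V=8.888889+0.370370+0.370370=9.6296
k=6 src: inc=0.370370, refl=0.370370·0.333333=0.1235; V=9.259259+0.370370+0.123457=9.7531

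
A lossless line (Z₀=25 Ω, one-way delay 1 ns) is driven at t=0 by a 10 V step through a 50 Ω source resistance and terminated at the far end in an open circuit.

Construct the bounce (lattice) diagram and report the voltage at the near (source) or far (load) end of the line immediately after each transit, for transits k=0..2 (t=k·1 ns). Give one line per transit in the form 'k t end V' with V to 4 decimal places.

0 0 source 3.3333
1 1 load 6.6667
2 2 source 7.7778

Γ_L=1.000000, Γ_S=0.333333; launch V₁=10·25/75=3.333333
k=0 src: V=3.3333
k=1 load: inc=3.333333, refl=3.333333·1.000000=3.3333; V=0.000000+3.333333+3.333333=6.6667
k=2 src: inc=3.333333, refl=3.333333·0.333333=1.1111; V=3.333333+3.333333+1.111111=7.7778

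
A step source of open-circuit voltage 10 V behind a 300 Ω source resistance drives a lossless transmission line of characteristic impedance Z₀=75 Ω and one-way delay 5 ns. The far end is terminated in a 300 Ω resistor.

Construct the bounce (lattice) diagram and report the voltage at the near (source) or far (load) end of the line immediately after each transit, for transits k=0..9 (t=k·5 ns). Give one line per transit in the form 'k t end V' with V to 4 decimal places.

Γ_L=0.600000, Γ_S=0.600000; launch V₁=10·75/375=2.000000
k=0 src: V=2.0000
k=1 load: inc=2.000000, refl=2.000000·0.600000=1.2000; V=0.000000+2.000000+1.200000=3.2000
k=2 src: inc=1.200000, refl=1.200000·0.600000=0.7200; V=2.000000+1.200000+0.720000=3.9200
k=3 load: inc=0.720000, refl=0.720000·0.600000=0.4320; V=3.200000+0.720000+0.432000=4.3520
k=4 src: inc=0.432000, refl=0.432000·0.600000=0.2592; V=3.920000+0.432000+0.259200=4.6112
k=5 load: inc=0.259200, refl=0.259200·0.600000=0.1555; V=4.352000+0.259200+0.155520=4.7667
k=6 src: inc=0.155520, refl=0.155520·0.600000=0.0933; V=4.611200+0.155520+0.093312=4.8600
k=7 load: inc=0.093312, refl=0.093312·0.600000=0.0560; V=4.766720+0.093312+0.055987=4.9160
k=8 src: inc=0.055987, refl=0.055987·0.600000=0.0336; V=4.860032+0.055987+0.033592=4.9496
k=9 load: inc=0.033592, refl=0.033592·0.600000=0.0202; V=4.916019+0.033592+0.020155=4.9698

0 0 source 2.0000
1 5 load 3.2000
2 10 source 3.9200
3 15 load 4.3520
4 20 source 4.6112
5 25 load 4.7667
6 30 source 4.8600
7 35 load 4.9160
8 40 source 4.9496
9 45 load 4.9698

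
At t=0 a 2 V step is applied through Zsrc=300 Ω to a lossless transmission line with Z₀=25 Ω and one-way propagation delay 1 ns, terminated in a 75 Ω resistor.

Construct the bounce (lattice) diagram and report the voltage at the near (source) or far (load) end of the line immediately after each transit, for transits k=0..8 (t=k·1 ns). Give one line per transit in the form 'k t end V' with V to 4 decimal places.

0 0 source 0.1538
1 1 load 0.2308
2 2 source 0.2959
3 3 load 0.3284
4 4 source 0.3559
5 5 load 0.3697
6 6 source 0.3814
7 7 load 0.3872
8 8 source 0.3921

Γ_L=0.500000, Γ_S=0.846154; launch V₁=2·25/325=0.153846
k=0 src: V=0.1538
k=1 load: inc=0.153846, refl=0.153846·0.500000=0.0769; V=0.000000+0.153846+0.076923=0.2308
k=2 src: inc=0.076923, refl=0.076923·0.846154=0.0651; V=0.153846+0.076923+0.065089=0.2959
k=3 load: inc=0.065089, refl=0.065089·0.500000=0.0325; V=0.230769+0.065089+0.032544=0.3284
k=4 src: inc=0.032544, refl=0.032544·0.846154=0.0275; V=0.295858+0.032544+0.027538=0.3559
k=5 load: inc=0.027538, refl=0.027538·0.500000=0.0138; V=0.328402+0.027538+0.013769=0.3697
k=6 src: inc=0.013769, refl=0.013769·0.846154=0.0117; V=0.355940+0.013769+0.011651=0.3814
k=7 load: inc=0.011651, refl=0.011651·0.500000=0.0058; V=0.369709+0.011651+0.005825=0.3872
k=8 src: inc=0.005825, refl=0.005825·0.846154=0.0049; V=0.381359+0.005825+0.004929=0.3921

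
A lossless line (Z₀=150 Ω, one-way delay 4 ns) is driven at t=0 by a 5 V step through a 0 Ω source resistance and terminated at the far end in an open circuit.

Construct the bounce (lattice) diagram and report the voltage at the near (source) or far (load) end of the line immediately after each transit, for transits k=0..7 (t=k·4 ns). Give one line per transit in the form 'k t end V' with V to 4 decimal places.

Γ_L=1.000000, Γ_S=-1.000000; launch V₁=5·150/150=5.000000
k=0 src: V=5.0000
k=1 load: inc=5.000000, refl=5.000000·1.000000=5.0000; V=0.000000+5.000000+5.000000=10.0000
k=2 src: inc=5.000000, refl=5.000000·-1.000000=-5.0000; V=5.000000+5.000000+-5.000000=5.0000
k=3 load: inc=-5.000000, refl=-5.000000·1.000000=-5.0000; V=10.000000+-5.000000+-5.000000=0.0000
k=4 src: inc=-5.000000, refl=-5.000000·-1.000000=5.0000; V=5.000000+-5.000000+5.000000=5.0000
k=5 load: inc=5.000000, refl=5.000000·1.000000=5.0000; V=0.000000+5.000000+5.000000=10.0000
k=6 src: inc=5.000000, refl=5.000000·-1.000000=-5.0000; V=5.000000+5.000000+-5.000000=5.0000
k=7 load: inc=-5.000000, refl=-5.000000·1.000000=-5.0000; V=10.000000+-5.000000+-5.000000=0.0000

0 0 source 5.0000
1 4 load 10.0000
2 8 source 5.0000
3 12 load 0.0000
4 16 source 5.0000
5 20 load 10.0000
6 24 source 5.0000
7 28 load 0.0000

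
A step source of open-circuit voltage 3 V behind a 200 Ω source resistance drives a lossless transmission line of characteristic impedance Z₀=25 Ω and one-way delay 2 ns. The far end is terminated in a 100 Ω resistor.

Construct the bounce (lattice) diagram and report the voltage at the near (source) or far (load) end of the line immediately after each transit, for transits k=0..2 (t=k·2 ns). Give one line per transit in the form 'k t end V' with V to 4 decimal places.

Γ_L=0.600000, Γ_S=0.777778; launch V₁=3·25/225=0.333333
k=0 src: V=0.3333
k=1 load: inc=0.333333, refl=0.333333·0.600000=0.2000; V=0.000000+0.333333+0.200000=0.5333
k=2 src: inc=0.200000, refl=0.200000·0.777778=0.1556; V=0.333333+0.200000+0.155556=0.6889

0 0 source 0.3333
1 2 load 0.5333
2 4 source 0.6889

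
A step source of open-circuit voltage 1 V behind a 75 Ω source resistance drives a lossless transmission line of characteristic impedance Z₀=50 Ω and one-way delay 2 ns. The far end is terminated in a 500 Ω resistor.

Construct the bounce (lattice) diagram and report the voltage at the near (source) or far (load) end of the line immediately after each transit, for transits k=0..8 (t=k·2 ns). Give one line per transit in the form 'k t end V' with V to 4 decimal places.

Γ_L=0.818182, Γ_S=0.200000; launch V₁=1·50/125=0.400000
k=0 src: V=0.4000
k=1 load: inc=0.400000, refl=0.400000·0.818182=0.3273; V=0.000000+0.400000+0.327273=0.7273
k=2 src: inc=0.327273, refl=0.327273·0.200000=0.0655; V=0.400000+0.327273+0.065455=0.7927
k=3 load: inc=0.065455, refl=0.065455·0.818182=0.0536; V=0.727273+0.065455+0.053554=0.8463
k=4 src: inc=0.053554, refl=0.053554·0.200000=0.0107; V=0.792727+0.053554+0.010711=0.8570
k=5 load: inc=0.010711, refl=0.010711·0.818182=0.0088; V=0.846281+0.010711+0.008763=0.8658
k=6 src: inc=0.008763, refl=0.008763·0.200000=0.0018; V=0.856992+0.008763+0.001753=0.8675
k=7 load: inc=0.001753, refl=0.001753·0.818182=0.0014; V=0.865755+0.001753+0.001434=0.8689
k=8 src: inc=0.001434, refl=0.001434·0.200000=0.0003; V=0.867508+0.001434+0.000287=0.8692

0 0 source 0.4000
1 2 load 0.7273
2 4 source 0.7927
3 6 load 0.8463
4 8 source 0.8570
5 10 load 0.8658
6 12 source 0.8675
7 14 load 0.8689
8 16 source 0.8692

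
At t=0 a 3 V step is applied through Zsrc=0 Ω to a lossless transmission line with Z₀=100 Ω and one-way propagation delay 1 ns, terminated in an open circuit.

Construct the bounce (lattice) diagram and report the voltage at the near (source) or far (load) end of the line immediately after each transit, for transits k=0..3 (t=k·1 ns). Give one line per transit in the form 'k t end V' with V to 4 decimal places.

Γ_L=1.000000, Γ_S=-1.000000; launch V₁=3·100/100=3.000000
k=0 src: V=3.0000
k=1 load: inc=3.000000, refl=3.000000·1.000000=3.0000; V=0.000000+3.000000+3.000000=6.0000
k=2 src: inc=3.000000, refl=3.000000·-1.000000=-3.0000; V=3.000000+3.000000+-3.000000=3.0000
k=3 load: inc=-3.000000, refl=-3.000000·1.000000=-3.0000; V=6.000000+-3.000000+-3.000000=0.0000

0 0 source 3.0000
1 1 load 6.0000
2 2 source 3.0000
3 3 load 0.0000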